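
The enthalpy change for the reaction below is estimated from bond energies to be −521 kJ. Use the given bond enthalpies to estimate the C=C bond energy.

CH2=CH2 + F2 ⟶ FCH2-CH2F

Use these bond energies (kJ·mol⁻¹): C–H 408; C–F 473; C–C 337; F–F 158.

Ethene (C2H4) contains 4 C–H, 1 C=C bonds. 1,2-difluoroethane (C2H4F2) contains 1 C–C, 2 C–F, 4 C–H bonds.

Let D be the C=C bond energy.
Σ(broken) = 4×408 + 1×D + 1×158 = 1790 + D
Σ(formed) = 1×337 + 2×473 + 4×408 = 2915
ΔH = Σ(broken) − Σ(formed) = (1790 + D) − (2915) = −1125 + D
Setting this equal to −521 kJ gives D = 604 kJ/mol.

D(C=C) ≈ 604 kJ/mol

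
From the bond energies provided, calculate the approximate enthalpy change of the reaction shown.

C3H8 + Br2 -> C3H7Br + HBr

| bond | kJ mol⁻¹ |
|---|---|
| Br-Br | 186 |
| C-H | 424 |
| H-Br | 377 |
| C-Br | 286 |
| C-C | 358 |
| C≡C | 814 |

Bonds broken (reactants):
  Br-Br: 1 × 186 = 186
  C-C: 2 × 358 = 716
  C-H: 8 × 424 = 3392
  Σ(broken) = 4294 kJ
Bonds formed (products):
  C-Br: 1 × 286 = 286
  C-C: 2 × 358 = 716
  C-H: 7 × 424 = 2968
  H-Br: 1 × 377 = 377
  Σ(formed) = 4347 kJ
ΔH = Σ(broken) − Σ(formed) = 4294 − 4347 = −53 kJ

ΔH ≈ −53 kJ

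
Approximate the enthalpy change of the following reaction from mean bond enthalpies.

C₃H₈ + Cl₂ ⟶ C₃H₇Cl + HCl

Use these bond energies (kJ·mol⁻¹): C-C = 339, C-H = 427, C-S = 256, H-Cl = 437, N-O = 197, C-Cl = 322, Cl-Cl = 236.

Bonds broken (reactants):
  C-C: 2 × 339 = 678
  C-H: 8 × 427 = 3416
  Cl-Cl: 1 × 236 = 236
  Σ(broken) = 4330 kJ
Bonds formed (products):
  C-C: 2 × 339 = 678
  C-Cl: 1 × 322 = 322
  C-H: 7 × 427 = 2989
  H-Cl: 1 × 437 = 437
  Σ(formed) = 4426 kJ
ΔH = Σ(broken) − Σ(formed) = 4330 − 4426 = −96 kJ

ΔH ≈ −96 kJ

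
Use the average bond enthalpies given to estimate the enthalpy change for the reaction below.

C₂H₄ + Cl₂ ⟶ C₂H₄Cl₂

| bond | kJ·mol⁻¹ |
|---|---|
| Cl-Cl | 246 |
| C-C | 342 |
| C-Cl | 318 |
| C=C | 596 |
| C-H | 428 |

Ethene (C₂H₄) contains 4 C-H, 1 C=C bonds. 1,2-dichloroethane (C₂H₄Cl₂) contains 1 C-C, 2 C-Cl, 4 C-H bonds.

Bonds broken (reactants):
  C-H: 4 × 428 = 1712
  C=C: 1 × 596 = 596
  Cl-Cl: 1 × 246 = 246
  Σ(broken) = 2554 kJ
Bonds formed (products):
  C-C: 1 × 342 = 342
  C-Cl: 2 × 318 = 636
  C-H: 4 × 428 = 1712
  Σ(formed) = 2690 kJ
ΔH = Σ(broken) − Σ(formed) = 2554 − 2690 = −136 kJ

ΔH ≈ −136 kJ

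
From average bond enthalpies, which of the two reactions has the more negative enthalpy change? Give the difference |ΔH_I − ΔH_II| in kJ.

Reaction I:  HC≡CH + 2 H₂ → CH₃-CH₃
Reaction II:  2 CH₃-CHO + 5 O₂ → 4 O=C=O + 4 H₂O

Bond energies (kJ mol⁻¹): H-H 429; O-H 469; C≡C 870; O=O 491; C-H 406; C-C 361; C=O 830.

Reaction II, by 2050 kJ

Reaction I:
  Bonds broken (reactants):
    C≡C: 1 × 870 = 870
    C-H: 2 × 406 = 812
    H-H: 2 × 429 = 858
    Σ(broken) = 2540 kJ
  Bonds formed (products):
    C-C: 1 × 361 = 361
    C-H: 6 × 406 = 2436
    Σ(formed) = 2797 kJ
  ΔH_I = 2540 − 2797 = −257 kJ
Reaction II:
  Bonds broken (reactants):
    C-C: 2 × 361 = 722
    C-H: 8 × 406 = 3248
    C=O: 2 × 830 = 1660
    O=O: 5 × 491 = 2455
    Σ(broken) = 8085 kJ
  Bonds formed (products):
    C=O: 8 × 830 = 6640
    O-H: 8 × 469 = 3752
    Σ(formed) = 10392 kJ
  ΔH_II = 8085 − 10392 = −2307 kJ
ΔH_I − ΔH_II = +2050 kJ, so reaction II has the more negative ΔH; |ΔH_I − ΔH_II| = 2050 kJ.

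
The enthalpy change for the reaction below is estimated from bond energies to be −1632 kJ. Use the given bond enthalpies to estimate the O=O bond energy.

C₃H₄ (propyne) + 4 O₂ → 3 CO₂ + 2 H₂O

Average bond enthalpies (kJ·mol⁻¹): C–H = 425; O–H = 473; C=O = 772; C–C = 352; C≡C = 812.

D(O=O) ≈ 507 kJ/mol

Let D be the O=O bond energy.
Σ(broken) = 1×812 + 1×352 + 4×425 + 4×D = 2864 + 4D
Σ(formed) = 6×772 + 4×473 = 6524
ΔH = Σ(broken) − Σ(formed) = (2864 + 4D) − (6524) = −3660 + 4D
Setting this equal to −1632 kJ gives 4D = 2028, so D = 507 kJ/mol.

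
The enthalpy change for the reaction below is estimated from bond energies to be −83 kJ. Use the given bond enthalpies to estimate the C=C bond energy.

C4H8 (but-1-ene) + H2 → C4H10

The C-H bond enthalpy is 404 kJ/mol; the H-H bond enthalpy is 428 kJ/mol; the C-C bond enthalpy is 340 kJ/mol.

Let D be the C=C bond energy.
Σ(broken) = 2×340 + 8×404 + 1×D + 1×428 = 4340 + D
Σ(formed) = 3×340 + 10×404 = 5060
ΔH = Σ(broken) − Σ(formed) = (4340 + D) − (5060) = −720 + D
Setting this equal to −83 kJ gives D = 637 kJ/mol.

D(C=C) ≈ 637 kJ/mol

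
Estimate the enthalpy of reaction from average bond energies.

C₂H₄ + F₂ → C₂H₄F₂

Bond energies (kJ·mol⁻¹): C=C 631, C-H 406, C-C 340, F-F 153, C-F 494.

ΔH ≈ −544 kJ

Bonds broken (reactants):
  C-H: 4 × 406 = 1624
  C=C: 1 × 631 = 631
  F-F: 1 × 153 = 153
  Σ(broken) = 2408 kJ
Bonds formed (products):
  C-C: 1 × 340 = 340
  C-F: 2 × 494 = 988
  C-H: 4 × 406 = 1624
  Σ(formed) = 2952 kJ
ΔH = Σ(broken) − Σ(formed) = 2408 − 2952 = −544 kJ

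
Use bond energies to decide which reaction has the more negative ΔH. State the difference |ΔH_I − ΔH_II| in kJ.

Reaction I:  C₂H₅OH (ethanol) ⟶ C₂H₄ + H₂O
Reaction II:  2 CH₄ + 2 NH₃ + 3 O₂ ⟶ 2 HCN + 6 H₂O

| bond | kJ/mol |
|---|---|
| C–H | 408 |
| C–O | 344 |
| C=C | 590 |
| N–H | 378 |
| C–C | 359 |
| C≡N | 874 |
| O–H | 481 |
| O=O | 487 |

Reaction I:
  Bonds broken (reactants):
    C–C: 1 × 359 = 359
    C–H: 5 × 408 = 2040
    C–O: 1 × 344 = 344
    O–H: 1 × 481 = 481
    Σ(broken) = 3224 kJ
  Bonds formed (products):
    C–H: 4 × 408 = 1632
    C=C: 1 × 590 = 590
    O–H: 2 × 481 = 962
    Σ(formed) = 3184 kJ
  ΔH_I = 3224 − 3184 = +40 kJ
Reaction II:
  Bonds broken (reactants):
    C–H: 8 × 408 = 3264
    N–H: 6 × 378 = 2268
    O=O: 3 × 487 = 1461
    Σ(broken) = 6993 kJ
  Bonds formed (products):
    C≡N: 2 × 874 = 1748
    C–H: 2 × 408 = 816
    O–H: 12 × 481 = 5772
    Σ(formed) = 8336 kJ
  ΔH_II = 6993 − 8336 = −1343 kJ
ΔH_I − ΔH_II = +1383 kJ, so reaction II has the more negative ΔH; |ΔH_I − ΔH_II| = 1383 kJ.

Reaction II, by 1383 kJ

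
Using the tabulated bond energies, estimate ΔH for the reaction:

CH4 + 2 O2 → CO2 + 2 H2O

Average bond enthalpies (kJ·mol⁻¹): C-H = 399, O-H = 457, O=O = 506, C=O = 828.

ΔH ≈ −876 kJ

Bonds broken (reactants):
  C-H: 4 × 399 = 1596
  O=O: 2 × 506 = 1012
  Σ(broken) = 2608 kJ
Bonds formed (products):
  C=O: 2 × 828 = 1656
  O-H: 4 × 457 = 1828
  Σ(formed) = 3484 kJ
ΔH = Σ(broken) − Σ(formed) = 2608 − 3484 = −876 kJ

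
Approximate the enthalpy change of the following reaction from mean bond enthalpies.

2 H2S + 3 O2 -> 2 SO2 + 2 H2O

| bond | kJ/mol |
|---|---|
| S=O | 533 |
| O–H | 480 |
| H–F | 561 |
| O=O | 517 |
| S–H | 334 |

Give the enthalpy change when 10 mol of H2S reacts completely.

Bonds broken (reactants):
  O=O: 3 × 517 = 1551
  S–H: 4 × 334 = 1336
  Σ(broken) = 2887 kJ
Bonds formed (products):
  O–H: 4 × 480 = 1920
  S=O: 4 × 533 = 2132
  Σ(formed) = 4052 kJ
ΔH = Σ(broken) − Σ(formed) = 2887 − 4052 = −1165 kJ
For 5× the reaction as written: 5 × (−1165) = −5825 kJ

ΔH = −5825 kJ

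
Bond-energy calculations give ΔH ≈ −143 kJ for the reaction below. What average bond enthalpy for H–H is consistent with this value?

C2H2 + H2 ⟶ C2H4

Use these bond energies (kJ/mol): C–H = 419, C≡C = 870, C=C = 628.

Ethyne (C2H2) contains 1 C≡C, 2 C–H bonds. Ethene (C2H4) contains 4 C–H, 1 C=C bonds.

D(H–H) ≈ 453 kJ/mol

Let D be the H–H bond energy.
Σ(broken) = 1×870 + 2×419 + 1×D = 1708 + D
Σ(formed) = 4×419 + 1×628 = 2304
ΔH = Σ(broken) − Σ(formed) = (1708 + D) − (2304) = −596 + D
Setting this equal to −143 kJ gives D = 453 kJ/mol.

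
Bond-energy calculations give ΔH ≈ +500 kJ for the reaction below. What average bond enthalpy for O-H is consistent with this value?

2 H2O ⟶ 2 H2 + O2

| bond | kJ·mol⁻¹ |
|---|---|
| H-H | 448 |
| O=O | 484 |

Let D be the O-H bond energy.
Σ(broken) = 4×D = 4D
Σ(formed) = 2×448 + 1×484 = 1380
ΔH = Σ(broken) − Σ(formed) = (4D) − (1380) = −1380 + 4D
Setting this equal to +500 kJ gives 4D = 1880, so D = 470 kJ/mol.

D(O-H) ≈ 470 kJ/mol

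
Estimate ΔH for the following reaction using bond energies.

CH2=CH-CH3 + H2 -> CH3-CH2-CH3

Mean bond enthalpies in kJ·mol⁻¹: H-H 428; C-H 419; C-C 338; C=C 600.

ΔH ≈ −148 kJ

Bonds broken (reactants):
  C-C: 1 × 338 = 338
  C-H: 6 × 419 = 2514
  C=C: 1 × 600 = 600
  H-H: 1 × 428 = 428
  Σ(broken) = 3880 kJ
Bonds formed (products):
  C-C: 2 × 338 = 676
  C-H: 8 × 419 = 3352
  Σ(formed) = 4028 kJ
ΔH = Σ(broken) − Σ(formed) = 3880 − 4028 = −148 kJ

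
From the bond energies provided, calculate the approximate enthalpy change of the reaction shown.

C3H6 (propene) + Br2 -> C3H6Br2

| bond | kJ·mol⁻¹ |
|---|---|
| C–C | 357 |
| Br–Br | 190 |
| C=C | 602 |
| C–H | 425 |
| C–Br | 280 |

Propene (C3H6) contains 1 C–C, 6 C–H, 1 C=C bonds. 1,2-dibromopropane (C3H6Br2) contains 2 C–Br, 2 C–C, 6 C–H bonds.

Bonds broken (reactants):
  Br–Br: 1 × 190 = 190
  C–C: 1 × 357 = 357
  C–H: 6 × 425 = 2550
  C=C: 1 × 602 = 602
  Σ(broken) = 3699 kJ
Bonds formed (products):
  C–Br: 2 × 280 = 560
  C–C: 2 × 357 = 714
  C–H: 6 × 425 = 2550
  Σ(formed) = 3824 kJ
ΔH = Σ(broken) − Σ(formed) = 3699 − 3824 = −125 kJ

ΔH ≈ −125 kJ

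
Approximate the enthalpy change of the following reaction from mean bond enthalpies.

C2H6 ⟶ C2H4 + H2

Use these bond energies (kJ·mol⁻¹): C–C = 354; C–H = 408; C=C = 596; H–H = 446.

ΔH ≈ +128 kJ

Bonds broken (reactants):
  C–C: 1 × 354 = 354
  C–H: 6 × 408 = 2448
  Σ(broken) = 2802 kJ
Bonds formed (products):
  C–H: 4 × 408 = 1632
  C=C: 1 × 596 = 596
  H–H: 1 × 446 = 446
  Σ(formed) = 2674 kJ
ΔH = Σ(broken) − Σ(formed) = 2802 − 2674 = +128 kJ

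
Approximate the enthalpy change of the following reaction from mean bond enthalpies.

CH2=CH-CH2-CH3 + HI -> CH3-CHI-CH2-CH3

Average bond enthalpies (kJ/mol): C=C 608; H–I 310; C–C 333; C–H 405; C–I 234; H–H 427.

ΔH ≈ −54 kJ

Bonds broken (reactants):
  C–C: 2 × 333 = 666
  C–H: 8 × 405 = 3240
  C=C: 1 × 608 = 608
  H–I: 1 × 310 = 310
  Σ(broken) = 4824 kJ
Bonds formed (products):
  C–C: 3 × 333 = 999
  C–H: 9 × 405 = 3645
  C–I: 1 × 234 = 234
  Σ(formed) = 4878 kJ
ΔH = Σ(broken) − Σ(formed) = 4824 − 4878 = −54 kJ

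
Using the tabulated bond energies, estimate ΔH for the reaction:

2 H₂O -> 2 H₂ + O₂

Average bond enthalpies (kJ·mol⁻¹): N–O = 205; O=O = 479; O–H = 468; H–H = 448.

ΔH ≈ +497 kJ

Bonds broken (reactants):
  O–H: 4 × 468 = 1872
  Σ(broken) = 1872 kJ
Bonds formed (products):
  H–H: 2 × 448 = 896
  O=O: 1 × 479 = 479
  Σ(formed) = 1375 kJ
ΔH = Σ(broken) − Σ(formed) = 1872 − 1375 = +497 kJ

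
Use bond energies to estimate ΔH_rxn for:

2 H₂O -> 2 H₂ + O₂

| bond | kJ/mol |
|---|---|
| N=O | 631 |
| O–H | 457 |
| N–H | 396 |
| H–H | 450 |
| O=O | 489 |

Bonds broken (reactants):
  O–H: 4 × 457 = 1828
  Σ(broken) = 1828 kJ
Bonds formed (products):
  H–H: 2 × 450 = 900
  O=O: 1 × 489 = 489
  Σ(formed) = 1389 kJ
ΔH = Σ(broken) − Σ(formed) = 1828 − 1389 = +439 kJ

ΔH ≈ +439 kJ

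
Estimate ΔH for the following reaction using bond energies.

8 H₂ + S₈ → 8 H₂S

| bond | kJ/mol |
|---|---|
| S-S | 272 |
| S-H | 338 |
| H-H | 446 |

ΔH ≈ +336 kJ

Bonds broken (reactants):
  H-H: 8 × 446 = 3568
  S-S: 8 × 272 = 2176
  Σ(broken) = 5744 kJ
Bonds formed (products):
  S-H: 16 × 338 = 5408
  Σ(formed) = 5408 kJ
ΔH = Σ(broken) − Σ(formed) = 5744 − 5408 = +336 kJ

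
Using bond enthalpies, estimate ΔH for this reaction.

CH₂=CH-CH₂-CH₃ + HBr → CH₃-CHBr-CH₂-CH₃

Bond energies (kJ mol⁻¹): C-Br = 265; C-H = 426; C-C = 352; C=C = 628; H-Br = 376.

ΔH ≈ −39 kJ

Bonds broken (reactants):
  C-C: 2 × 352 = 704
  C-H: 8 × 426 = 3408
  C=C: 1 × 628 = 628
  H-Br: 1 × 376 = 376
  Σ(broken) = 5116 kJ
Bonds formed (products):
  C-Br: 1 × 265 = 265
  C-C: 3 × 352 = 1056
  C-H: 9 × 426 = 3834
  Σ(formed) = 5155 kJ
ΔH = Σ(broken) − Σ(formed) = 5116 − 5155 = −39 kJ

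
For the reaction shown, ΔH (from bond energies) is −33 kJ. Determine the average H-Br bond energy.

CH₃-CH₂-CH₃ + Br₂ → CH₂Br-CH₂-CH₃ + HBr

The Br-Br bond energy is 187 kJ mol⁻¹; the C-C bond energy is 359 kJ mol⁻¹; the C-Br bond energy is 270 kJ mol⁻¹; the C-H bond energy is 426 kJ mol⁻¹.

Let D be the H-Br bond energy.
Σ(broken) = 1×187 + 2×359 + 8×426 = 4313
Σ(formed) = 1×270 + 2×359 + 7×426 + 1×D = 3970 + D
ΔH = Σ(broken) − Σ(formed) = (4313) − (3970 + D) = +343 − D
Setting this equal to −33 kJ gives D = 376 kJ/mol.

D(H-Br) ≈ 376 kJ/mol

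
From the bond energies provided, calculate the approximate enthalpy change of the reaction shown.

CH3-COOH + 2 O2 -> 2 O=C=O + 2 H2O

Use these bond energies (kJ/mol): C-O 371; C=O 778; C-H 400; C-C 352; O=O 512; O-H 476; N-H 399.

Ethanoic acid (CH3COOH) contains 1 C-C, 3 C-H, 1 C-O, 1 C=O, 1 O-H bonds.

Bonds broken (reactants):
  C-C: 1 × 352 = 352
  C-H: 3 × 400 = 1200
  C-O: 1 × 371 = 371
  C=O: 1 × 778 = 778
  O-H: 1 × 476 = 476
  O=O: 2 × 512 = 1024
  Σ(broken) = 4201 kJ
Bonds formed (products):
  C=O: 4 × 778 = 3112
  O-H: 4 × 476 = 1904
  Σ(formed) = 5016 kJ
ΔH = Σ(broken) − Σ(formed) = 4201 − 5016 = −815 kJ

ΔH ≈ −815 kJ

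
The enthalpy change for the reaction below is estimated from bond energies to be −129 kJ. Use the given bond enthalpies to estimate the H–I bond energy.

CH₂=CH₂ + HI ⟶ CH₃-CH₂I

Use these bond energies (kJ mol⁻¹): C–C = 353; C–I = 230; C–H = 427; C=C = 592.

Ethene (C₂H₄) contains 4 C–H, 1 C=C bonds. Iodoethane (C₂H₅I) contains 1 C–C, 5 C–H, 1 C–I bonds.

D(H–I) ≈ 289 kJ/mol

Let D be the H–I bond energy.
Σ(broken) = 4×427 + 1×592 + 1×D = 2300 + D
Σ(formed) = 1×353 + 5×427 + 1×230 = 2718
ΔH = Σ(broken) − Σ(formed) = (2300 + D) − (2718) = −418 + D
Setting this equal to −129 kJ gives D = 289 kJ/mol.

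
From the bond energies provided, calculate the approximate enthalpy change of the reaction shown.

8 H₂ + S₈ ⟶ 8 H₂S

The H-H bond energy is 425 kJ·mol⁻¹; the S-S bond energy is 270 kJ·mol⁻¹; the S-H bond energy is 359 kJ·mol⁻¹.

Bonds broken (reactants):
  H-H: 8 × 425 = 3400
  S-S: 8 × 270 = 2160
  Σ(broken) = 5560 kJ
Bonds formed (products):
  S-H: 16 × 359 = 5744
  Σ(formed) = 5744 kJ
ΔH = Σ(broken) − Σ(formed) = 5560 − 5744 = −184 kJ

ΔH ≈ −184 kJ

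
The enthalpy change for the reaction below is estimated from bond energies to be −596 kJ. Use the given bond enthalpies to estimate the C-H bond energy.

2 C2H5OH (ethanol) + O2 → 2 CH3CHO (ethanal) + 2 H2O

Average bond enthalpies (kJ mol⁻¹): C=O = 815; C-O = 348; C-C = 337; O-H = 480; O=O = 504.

D(C-H) ≈ 397 kJ/mol

Let D be the C-H bond energy.
Σ(broken) = 2×337 + 10×D + 2×348 + 2×480 + 1×504 = 2834 + 10D
Σ(formed) = 2×337 + 8×D + 2×815 + 4×480 = 4224 + 8D
ΔH = Σ(broken) − Σ(formed) = (2834 + 10D) − (4224 + 8D) = −1390 + 2D
Setting this equal to −596 kJ gives 2D = 794, so D = 397 kJ/mol.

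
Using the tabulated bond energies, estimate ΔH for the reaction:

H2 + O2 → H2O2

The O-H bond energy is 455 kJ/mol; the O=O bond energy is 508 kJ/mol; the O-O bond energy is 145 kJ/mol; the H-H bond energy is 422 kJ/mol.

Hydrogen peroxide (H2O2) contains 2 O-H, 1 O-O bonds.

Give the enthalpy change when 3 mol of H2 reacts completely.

Bonds broken (reactants):
  H-H: 1 × 422 = 422
  O=O: 1 × 508 = 508
  Σ(broken) = 930 kJ
Bonds formed (products):
  O-H: 2 × 455 = 910
  O-O: 1 × 145 = 145
  Σ(formed) = 1055 kJ
ΔH = Σ(broken) − Σ(formed) = 930 − 1055 = −125 kJ
For 3× the reaction as written: 3 × (−125) = −375 kJ

ΔH = −375 kJ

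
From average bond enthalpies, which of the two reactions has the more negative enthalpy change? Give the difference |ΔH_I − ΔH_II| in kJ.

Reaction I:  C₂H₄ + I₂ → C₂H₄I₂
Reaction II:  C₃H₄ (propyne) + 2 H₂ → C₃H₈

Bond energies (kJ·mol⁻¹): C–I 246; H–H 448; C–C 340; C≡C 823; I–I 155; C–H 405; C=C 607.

Reaction I:
  Bonds broken (reactants):
    C–H: 4 × 405 = 1620
    C=C: 1 × 607 = 607
    I–I: 1 × 155 = 155
    Σ(broken) = 2382 kJ
  Bonds formed (products):
    C–C: 1 × 340 = 340
    C–H: 4 × 405 = 1620
    C–I: 2 × 246 = 492
    Σ(formed) = 2452 kJ
  ΔH_I = 2382 − 2452 = −70 kJ
Reaction II:
  Bonds broken (reactants):
    C≡C: 1 × 823 = 823
    C–C: 1 × 340 = 340
    C–H: 4 × 405 = 1620
    H–H: 2 × 448 = 896
    Σ(broken) = 3679 kJ
  Bonds formed (products):
    C–C: 2 × 340 = 680
    C–H: 8 × 405 = 3240
    Σ(formed) = 3920 kJ
  ΔH_II = 3679 − 3920 = −241 kJ
ΔH_I − ΔH_II = +171 kJ, so reaction II has the more negative ΔH; |ΔH_I − ΔH_II| = 171 kJ.

Reaction II, by 171 kJ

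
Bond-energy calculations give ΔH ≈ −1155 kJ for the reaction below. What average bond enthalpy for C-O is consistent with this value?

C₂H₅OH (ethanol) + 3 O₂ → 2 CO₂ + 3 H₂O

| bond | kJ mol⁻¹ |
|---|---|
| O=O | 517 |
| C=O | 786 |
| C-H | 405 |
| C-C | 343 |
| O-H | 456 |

Let D be the C-O bond energy.
Σ(broken) = 1×343 + 5×405 + 1×D + 1×456 + 3×517 = 4375 + D
Σ(formed) = 4×786 + 6×456 = 5880
ΔH = Σ(broken) − Σ(formed) = (4375 + D) − (5880) = −1505 + D
Setting this equal to −1155 kJ gives D = 350 kJ/mol.

D(C-O) ≈ 350 kJ/mol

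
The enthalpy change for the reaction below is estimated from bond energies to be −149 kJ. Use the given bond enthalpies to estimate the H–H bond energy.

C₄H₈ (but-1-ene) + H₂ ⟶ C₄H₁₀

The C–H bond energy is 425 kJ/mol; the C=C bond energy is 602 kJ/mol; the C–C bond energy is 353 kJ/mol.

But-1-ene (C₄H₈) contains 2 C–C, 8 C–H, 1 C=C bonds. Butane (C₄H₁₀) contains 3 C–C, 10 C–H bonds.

D(H–H) ≈ 452 kJ/mol

Let D be the H–H bond energy.
Σ(broken) = 2×353 + 8×425 + 1×602 + 1×D = 4708 + D
Σ(formed) = 3×353 + 10×425 = 5309
ΔH = Σ(broken) − Σ(formed) = (4708 + D) − (5309) = −601 + D
Setting this equal to −149 kJ gives D = 452 kJ/mol.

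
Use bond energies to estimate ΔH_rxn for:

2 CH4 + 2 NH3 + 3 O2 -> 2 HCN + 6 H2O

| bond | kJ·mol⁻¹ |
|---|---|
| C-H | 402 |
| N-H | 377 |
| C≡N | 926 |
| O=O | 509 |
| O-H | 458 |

ΔH ≈ −1147 kJ

Bonds broken (reactants):
  C-H: 8 × 402 = 3216
  N-H: 6 × 377 = 2262
  O=O: 3 × 509 = 1527
  Σ(broken) = 7005 kJ
Bonds formed (products):
  C≡N: 2 × 926 = 1852
  C-H: 2 × 402 = 804
  O-H: 12 × 458 = 5496
  Σ(formed) = 8152 kJ
ΔH = Σ(broken) − Σ(formed) = 7005 − 8152 = −1147 kJ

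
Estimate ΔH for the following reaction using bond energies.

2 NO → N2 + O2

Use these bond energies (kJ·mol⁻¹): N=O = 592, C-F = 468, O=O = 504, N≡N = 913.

ΔH ≈ −233 kJ

Bonds broken (reactants):
  N=O: 2 × 592 = 1184
  Σ(broken) = 1184 kJ
Bonds formed (products):
  N≡N: 1 × 913 = 913
  O=O: 1 × 504 = 504
  Σ(formed) = 1417 kJ
ΔH = Σ(broken) − Σ(formed) = 1184 − 1417 = −233 kJ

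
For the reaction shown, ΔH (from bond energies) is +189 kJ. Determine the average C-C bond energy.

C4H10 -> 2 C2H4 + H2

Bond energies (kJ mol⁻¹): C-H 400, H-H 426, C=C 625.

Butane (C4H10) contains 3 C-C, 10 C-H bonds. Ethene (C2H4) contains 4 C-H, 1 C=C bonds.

D(C-C) ≈ 355 kJ/mol

Let D be the C-C bond energy.
Σ(broken) = 3×D + 10×400 = 4000 + 3D
Σ(formed) = 8×400 + 2×625 + 1×426 = 4876
ΔH = Σ(broken) − Σ(formed) = (4000 + 3D) − (4876) = −876 + 3D
Setting this equal to +189 kJ gives 3D = 1065, so D = 355 kJ/mol.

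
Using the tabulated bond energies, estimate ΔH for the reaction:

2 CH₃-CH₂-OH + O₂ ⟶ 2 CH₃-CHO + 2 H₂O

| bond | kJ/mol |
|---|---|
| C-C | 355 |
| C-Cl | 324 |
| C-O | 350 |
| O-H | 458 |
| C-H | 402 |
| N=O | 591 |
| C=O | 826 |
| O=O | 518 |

ΔH ≈ −546 kJ

Bonds broken (reactants):
  C-C: 2 × 355 = 710
  C-H: 10 × 402 = 4020
  C-O: 2 × 350 = 700
  O-H: 2 × 458 = 916
  O=O: 1 × 518 = 518
  Σ(broken) = 6864 kJ
Bonds formed (products):
  C-C: 2 × 355 = 710
  C-H: 8 × 402 = 3216
  C=O: 2 × 826 = 1652
  O-H: 4 × 458 = 1832
  Σ(formed) = 7410 kJ
ΔH = Σ(broken) − Σ(formed) = 6864 − 7410 = −546 kJ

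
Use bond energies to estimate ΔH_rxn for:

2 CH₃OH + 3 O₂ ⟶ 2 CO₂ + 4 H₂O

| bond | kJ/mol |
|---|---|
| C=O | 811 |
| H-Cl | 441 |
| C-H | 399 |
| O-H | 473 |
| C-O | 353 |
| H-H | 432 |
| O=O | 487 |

Bonds broken (reactants):
  C-H: 6 × 399 = 2394
  C-O: 2 × 353 = 706
  O-H: 2 × 473 = 946
  O=O: 3 × 487 = 1461
  Σ(broken) = 5507 kJ
Bonds formed (products):
  C=O: 4 × 811 = 3244
  O-H: 8 × 473 = 3784
  Σ(formed) = 7028 kJ
ΔH = Σ(broken) − Σ(formed) = 5507 − 7028 = −1521 kJ

ΔH ≈ −1521 kJ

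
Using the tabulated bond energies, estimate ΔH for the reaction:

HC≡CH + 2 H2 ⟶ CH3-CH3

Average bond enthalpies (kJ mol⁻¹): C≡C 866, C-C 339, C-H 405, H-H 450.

Bonds broken (reactants):
  C≡C: 1 × 866 = 866
  C-H: 2 × 405 = 810
  H-H: 2 × 450 = 900
  Σ(broken) = 2576 kJ
Bonds formed (products):
  C-C: 1 × 339 = 339
  C-H: 6 × 405 = 2430
  Σ(formed) = 2769 kJ
ΔH = Σ(broken) − Σ(formed) = 2576 − 2769 = −193 kJ

ΔH ≈ −193 kJ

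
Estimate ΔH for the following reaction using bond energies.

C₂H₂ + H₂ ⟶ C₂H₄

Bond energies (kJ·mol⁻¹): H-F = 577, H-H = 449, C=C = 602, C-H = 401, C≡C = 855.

Bonds broken (reactants):
  C≡C: 1 × 855 = 855
  C-H: 2 × 401 = 802
  H-H: 1 × 449 = 449
  Σ(broken) = 2106 kJ
Bonds formed (products):
  C-H: 4 × 401 = 1604
  C=C: 1 × 602 = 602
  Σ(formed) = 2206 kJ
ΔH = Σ(broken) − Σ(formed) = 2106 − 2206 = −100 kJ

ΔH ≈ −100 kJ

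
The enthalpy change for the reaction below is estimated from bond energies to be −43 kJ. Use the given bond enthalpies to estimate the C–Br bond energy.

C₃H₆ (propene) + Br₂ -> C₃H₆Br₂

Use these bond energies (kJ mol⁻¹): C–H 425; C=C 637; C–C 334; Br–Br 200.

D(C–Br) ≈ 273 kJ/mol

Let D be the C–Br bond energy.
Σ(broken) = 1×200 + 1×334 + 6×425 + 1×637 = 3721
Σ(formed) = 2×D + 2×334 + 6×425 = 3218 + 2D
ΔH = Σ(broken) − Σ(formed) = (3721) − (3218 + 2D) = +503 − 2D
Setting this equal to −43 kJ gives 2D = 546, so D = 273 kJ/mol.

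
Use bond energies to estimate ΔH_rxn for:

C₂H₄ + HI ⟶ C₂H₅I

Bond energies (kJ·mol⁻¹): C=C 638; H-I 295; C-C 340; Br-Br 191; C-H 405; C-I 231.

ΔH ≈ −43 kJ

Bonds broken (reactants):
  C-H: 4 × 405 = 1620
  C=C: 1 × 638 = 638
  H-I: 1 × 295 = 295
  Σ(broken) = 2553 kJ
Bonds formed (products):
  C-C: 1 × 340 = 340
  C-H: 5 × 405 = 2025
  C-I: 1 × 231 = 231
  Σ(formed) = 2596 kJ
ΔH = Σ(broken) − Σ(formed) = 2553 − 2596 = −43 kJ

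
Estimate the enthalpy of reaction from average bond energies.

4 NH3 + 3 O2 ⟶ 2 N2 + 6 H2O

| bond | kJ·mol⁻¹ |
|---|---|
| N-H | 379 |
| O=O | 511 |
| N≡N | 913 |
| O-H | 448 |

ΔH ≈ −1121 kJ

Bonds broken (reactants):
  N-H: 12 × 379 = 4548
  O=O: 3 × 511 = 1533
  Σ(broken) = 6081 kJ
Bonds formed (products):
  N≡N: 2 × 913 = 1826
  O-H: 12 × 448 = 5376
  Σ(formed) = 7202 kJ
ΔH = Σ(broken) − Σ(formed) = 6081 − 7202 = −1121 kJ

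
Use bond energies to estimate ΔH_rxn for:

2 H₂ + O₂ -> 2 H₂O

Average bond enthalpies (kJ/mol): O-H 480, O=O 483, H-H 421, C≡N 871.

ΔH ≈ −595 kJ

Bonds broken (reactants):
  H-H: 2 × 421 = 842
  O=O: 1 × 483 = 483
  Σ(broken) = 1325 kJ
Bonds formed (products):
  O-H: 4 × 480 = 1920
  Σ(formed) = 1920 kJ
ΔH = Σ(broken) − Σ(formed) = 1325 − 1920 = −595 kJ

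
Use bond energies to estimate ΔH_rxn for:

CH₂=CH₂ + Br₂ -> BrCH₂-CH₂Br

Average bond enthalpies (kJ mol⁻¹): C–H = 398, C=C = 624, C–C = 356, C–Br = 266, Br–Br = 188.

ΔH ≈ −76 kJ

Bonds broken (reactants):
  Br–Br: 1 × 188 = 188
  C–H: 4 × 398 = 1592
  C=C: 1 × 624 = 624
  Σ(broken) = 2404 kJ
Bonds formed (products):
  C–Br: 2 × 266 = 532
  C–C: 1 × 356 = 356
  C–H: 4 × 398 = 1592
  Σ(formed) = 2480 kJ
ΔH = Σ(broken) − Σ(formed) = 2404 − 2480 = −76 kJ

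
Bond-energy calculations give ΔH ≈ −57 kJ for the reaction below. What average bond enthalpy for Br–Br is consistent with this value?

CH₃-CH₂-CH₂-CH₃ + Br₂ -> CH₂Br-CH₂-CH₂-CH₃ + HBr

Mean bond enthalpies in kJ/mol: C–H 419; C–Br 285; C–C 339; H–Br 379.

D(Br–Br) ≈ 188 kJ/mol

Let D be the Br–Br bond energy.
Σ(broken) = 1×D + 3×339 + 10×419 = 5207 + D
Σ(formed) = 1×285 + 3×339 + 9×419 + 1×379 = 5452
ΔH = Σ(broken) − Σ(formed) = (5207 + D) − (5452) = −245 + D
Setting this equal to −57 kJ gives D = 188 kJ/mol.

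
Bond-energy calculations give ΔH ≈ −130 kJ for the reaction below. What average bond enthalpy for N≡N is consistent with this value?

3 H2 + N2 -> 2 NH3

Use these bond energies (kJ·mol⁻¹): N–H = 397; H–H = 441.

Let D be the N≡N bond energy.
Σ(broken) = 3×441 + 1×D = 1323 + D
Σ(formed) = 6×397 = 2382
ΔH = Σ(broken) − Σ(formed) = (1323 + D) − (2382) = −1059 + D
Setting this equal to −130 kJ gives D = 929 kJ/mol.

D(N≡N) ≈ 929 kJ/mol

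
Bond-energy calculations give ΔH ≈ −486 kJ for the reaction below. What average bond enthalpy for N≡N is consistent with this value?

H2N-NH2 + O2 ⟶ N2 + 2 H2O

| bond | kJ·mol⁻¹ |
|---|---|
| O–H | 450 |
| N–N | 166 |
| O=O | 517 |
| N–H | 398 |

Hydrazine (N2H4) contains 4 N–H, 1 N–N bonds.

D(N≡N) ≈ 961 kJ/mol

Let D be the N≡N bond energy.
Σ(broken) = 4×398 + 1×166 + 1×517 = 2275
Σ(formed) = 1×D + 4×450 = 1800 + D
ΔH = Σ(broken) − Σ(formed) = (2275) − (1800 + D) = +475 − D
Setting this equal to −486 kJ gives D = 961 kJ/mol.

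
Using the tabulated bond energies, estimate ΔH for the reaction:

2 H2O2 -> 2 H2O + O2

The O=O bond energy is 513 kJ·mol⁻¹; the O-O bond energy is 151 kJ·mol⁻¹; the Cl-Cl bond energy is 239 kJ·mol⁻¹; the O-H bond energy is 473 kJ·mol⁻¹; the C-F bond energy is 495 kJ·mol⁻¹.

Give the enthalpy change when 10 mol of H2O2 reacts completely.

ΔH = −1055 kJ

Bonds broken (reactants):
  O-H: 4 × 473 = 1892
  O-O: 2 × 151 = 302
  Σ(broken) = 2194 kJ
Bonds formed (products):
  O-H: 4 × 473 = 1892
  O=O: 1 × 513 = 513
  Σ(formed) = 2405 kJ
ΔH = Σ(broken) − Σ(formed) = 2194 − 2405 = −211 kJ
For 5× the reaction as written: 5 × (−211) = −1055 kJ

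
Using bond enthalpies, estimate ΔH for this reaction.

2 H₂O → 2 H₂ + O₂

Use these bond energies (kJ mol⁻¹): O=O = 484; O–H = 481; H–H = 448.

Bonds broken (reactants):
  O–H: 4 × 481 = 1924
  Σ(broken) = 1924 kJ
Bonds formed (products):
  H–H: 2 × 448 = 896
  O=O: 1 × 484 = 484
  Σ(formed) = 1380 kJ
ΔH = Σ(broken) − Σ(formed) = 1924 − 1380 = +544 kJ

ΔH ≈ +544 kJ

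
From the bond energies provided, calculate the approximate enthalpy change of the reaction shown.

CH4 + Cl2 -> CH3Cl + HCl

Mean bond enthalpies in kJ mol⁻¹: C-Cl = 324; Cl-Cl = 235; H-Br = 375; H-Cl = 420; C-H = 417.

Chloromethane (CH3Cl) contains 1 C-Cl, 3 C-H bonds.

Bonds broken (reactants):
  C-H: 4 × 417 = 1668
  Cl-Cl: 1 × 235 = 235
  Σ(broken) = 1903 kJ
Bonds formed (products):
  C-Cl: 1 × 324 = 324
  C-H: 3 × 417 = 1251
  H-Cl: 1 × 420 = 420
  Σ(formed) = 1995 kJ
ΔH = Σ(broken) − Σ(formed) = 1903 − 1995 = −92 kJ

ΔH ≈ −92 kJ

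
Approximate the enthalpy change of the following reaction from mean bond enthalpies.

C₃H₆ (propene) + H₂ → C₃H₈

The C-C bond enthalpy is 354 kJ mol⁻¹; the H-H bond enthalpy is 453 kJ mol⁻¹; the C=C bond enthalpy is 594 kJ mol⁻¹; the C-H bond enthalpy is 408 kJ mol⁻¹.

ΔH ≈ −123 kJ

Bonds broken (reactants):
  C-C: 1 × 354 = 354
  C-H: 6 × 408 = 2448
  C=C: 1 × 594 = 594
  H-H: 1 × 453 = 453
  Σ(broken) = 3849 kJ
Bonds formed (products):
  C-C: 2 × 354 = 708
  C-H: 8 × 408 = 3264
  Σ(formed) = 3972 kJ
ΔH = Σ(broken) − Σ(formed) = 3849 − 3972 = −123 kJ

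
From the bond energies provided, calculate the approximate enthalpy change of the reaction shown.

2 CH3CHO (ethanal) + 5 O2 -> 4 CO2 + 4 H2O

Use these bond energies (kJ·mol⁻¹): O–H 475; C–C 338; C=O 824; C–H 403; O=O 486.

Bonds broken (reactants):
  C–C: 2 × 338 = 676
  C–H: 8 × 403 = 3224
  C=O: 2 × 824 = 1648
  O=O: 5 × 486 = 2430
  Σ(broken) = 7978 kJ
Bonds formed (products):
  C=O: 8 × 824 = 6592
  O–H: 8 × 475 = 3800
  Σ(formed) = 10392 kJ
ΔH = Σ(broken) − Σ(formed) = 7978 − 10392 = −2414 kJ

ΔH ≈ −2414 kJ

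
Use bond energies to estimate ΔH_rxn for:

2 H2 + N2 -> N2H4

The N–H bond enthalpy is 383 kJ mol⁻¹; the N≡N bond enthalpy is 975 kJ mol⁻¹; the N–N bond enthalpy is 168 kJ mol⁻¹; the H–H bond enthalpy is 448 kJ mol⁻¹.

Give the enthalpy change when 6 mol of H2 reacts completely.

ΔH = +513 kJ

Bonds broken (reactants):
  H–H: 2 × 448 = 896
  N≡N: 1 × 975 = 975
  Σ(broken) = 1871 kJ
Bonds formed (products):
  N–H: 4 × 383 = 1532
  N–N: 1 × 168 = 168
  Σ(formed) = 1700 kJ
ΔH = Σ(broken) − Σ(formed) = 1871 − 1700 = +171 kJ
For 3× the reaction as written: 3 × (+171) = +513 kJ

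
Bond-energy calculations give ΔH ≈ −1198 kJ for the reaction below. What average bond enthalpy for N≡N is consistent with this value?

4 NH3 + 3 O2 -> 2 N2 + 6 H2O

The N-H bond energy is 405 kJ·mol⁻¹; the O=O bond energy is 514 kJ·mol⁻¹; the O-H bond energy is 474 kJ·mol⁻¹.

D(N≡N) ≈ 956 kJ/mol

Let D be the N≡N bond energy.
Σ(broken) = 12×405 + 3×514 = 6402
Σ(formed) = 2×D + 12×474 = 5688 + 2D
ΔH = Σ(broken) − Σ(formed) = (6402) − (5688 + 2D) = +714 − 2D
Setting this equal to −1198 kJ gives 2D = 1912, so D = 956 kJ/mol.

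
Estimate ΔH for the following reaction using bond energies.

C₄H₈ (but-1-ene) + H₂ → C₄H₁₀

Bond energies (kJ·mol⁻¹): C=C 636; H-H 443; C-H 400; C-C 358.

Bonds broken (reactants):
  C-C: 2 × 358 = 716
  C-H: 8 × 400 = 3200
  C=C: 1 × 636 = 636
  H-H: 1 × 443 = 443
  Σ(broken) = 4995 kJ
Bonds formed (products):
  C-C: 3 × 358 = 1074
  C-H: 10 × 400 = 4000
  Σ(formed) = 5074 kJ
ΔH = Σ(broken) − Σ(formed) = 4995 − 5074 = −79 kJ

ΔH ≈ −79 kJ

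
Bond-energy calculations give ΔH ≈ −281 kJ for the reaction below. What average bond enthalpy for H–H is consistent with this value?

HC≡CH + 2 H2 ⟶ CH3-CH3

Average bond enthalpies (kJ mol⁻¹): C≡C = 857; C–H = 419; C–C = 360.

Let D be the H–H bond energy.
Σ(broken) = 1×857 + 2×419 + 2×D = 1695 + 2D
Σ(formed) = 1×360 + 6×419 = 2874
ΔH = Σ(broken) − Σ(formed) = (1695 + 2D) − (2874) = −1179 + 2D
Setting this equal to −281 kJ gives 2D = 898, so D = 449 kJ/mol.

D(H–H) ≈ 449 kJ/mol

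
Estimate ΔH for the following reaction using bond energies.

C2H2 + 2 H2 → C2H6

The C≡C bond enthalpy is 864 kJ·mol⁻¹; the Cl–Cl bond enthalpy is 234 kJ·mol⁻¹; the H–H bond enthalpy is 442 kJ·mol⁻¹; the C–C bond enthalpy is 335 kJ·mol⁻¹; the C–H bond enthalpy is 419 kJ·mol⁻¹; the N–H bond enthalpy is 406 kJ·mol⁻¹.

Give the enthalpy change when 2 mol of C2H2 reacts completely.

ΔH = −526 kJ

Bonds broken (reactants):
  C≡C: 1 × 864 = 864
  C–H: 2 × 419 = 838
  H–H: 2 × 442 = 884
  Σ(broken) = 2586 kJ
Bonds formed (products):
  C–C: 1 × 335 = 335
  C–H: 6 × 419 = 2514
  Σ(formed) = 2849 kJ
ΔH = Σ(broken) − Σ(formed) = 2586 − 2849 = −263 kJ
For 2× the reaction as written: 2 × (−263) = −526 kJ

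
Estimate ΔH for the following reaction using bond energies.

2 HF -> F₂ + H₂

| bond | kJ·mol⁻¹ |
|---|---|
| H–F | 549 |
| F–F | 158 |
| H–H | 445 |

ΔH ≈ +495 kJ

Bonds broken (reactants):
  H–F: 2 × 549 = 1098
  Σ(broken) = 1098 kJ
Bonds formed (products):
  F–F: 1 × 158 = 158
  H–H: 1 × 445 = 445
  Σ(formed) = 603 kJ
ΔH = Σ(broken) − Σ(formed) = 1098 − 603 = +495 kJ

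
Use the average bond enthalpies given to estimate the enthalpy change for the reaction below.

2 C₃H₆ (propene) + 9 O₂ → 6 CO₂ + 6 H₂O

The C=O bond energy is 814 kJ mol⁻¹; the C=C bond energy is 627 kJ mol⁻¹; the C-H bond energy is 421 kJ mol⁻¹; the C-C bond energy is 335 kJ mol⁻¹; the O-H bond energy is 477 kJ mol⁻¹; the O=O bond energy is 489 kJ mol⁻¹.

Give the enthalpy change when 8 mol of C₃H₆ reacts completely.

ΔH = −16460 kJ

Bonds broken (reactants):
  C-C: 2 × 335 = 670
  C-H: 12 × 421 = 5052
  C=C: 2 × 627 = 1254
  O=O: 9 × 489 = 4401
  Σ(broken) = 11377 kJ
Bonds formed (products):
  C=O: 12 × 814 = 9768
  O-H: 12 × 477 = 5724
  Σ(formed) = 15492 kJ
ΔH = Σ(broken) − Σ(formed) = 11377 − 15492 = −4115 kJ
For 4× the reaction as written: 4 × (−4115) = −16460 kJ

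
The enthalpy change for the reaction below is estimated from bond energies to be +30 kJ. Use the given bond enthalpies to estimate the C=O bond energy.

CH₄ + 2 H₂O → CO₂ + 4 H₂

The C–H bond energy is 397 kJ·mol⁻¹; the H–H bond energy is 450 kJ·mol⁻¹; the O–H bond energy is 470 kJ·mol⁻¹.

D(C=O) ≈ 819 kJ/mol

Let D be the C=O bond energy.
Σ(broken) = 4×397 + 4×470 = 3468
Σ(formed) = 2×D + 4×450 = 1800 + 2D
ΔH = Σ(broken) − Σ(formed) = (3468) − (1800 + 2D) = +1668 − 2D
Setting this equal to +30 kJ gives 2D = 1638, so D = 819 kJ/mol.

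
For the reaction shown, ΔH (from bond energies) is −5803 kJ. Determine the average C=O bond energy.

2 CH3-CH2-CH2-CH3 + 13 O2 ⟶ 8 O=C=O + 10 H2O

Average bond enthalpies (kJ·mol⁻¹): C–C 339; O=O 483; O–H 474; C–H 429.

Let D be the C=O bond energy.
Σ(broken) = 6×339 + 20×429 + 13×483 = 16893
Σ(formed) = 16×D + 20×474 = 9480 + 16D
ΔH = Σ(broken) − Σ(formed) = (16893) − (9480 + 16D) = +7413 − 16D
Setting this equal to −5803 kJ gives 16D = 13216, so D = 826 kJ/mol.

D(C=O) ≈ 826 kJ/mol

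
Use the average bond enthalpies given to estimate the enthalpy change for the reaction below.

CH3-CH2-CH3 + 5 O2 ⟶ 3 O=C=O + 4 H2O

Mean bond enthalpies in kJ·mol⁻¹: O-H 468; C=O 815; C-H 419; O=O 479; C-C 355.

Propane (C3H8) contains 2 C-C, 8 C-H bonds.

Bonds broken (reactants):
  C-C: 2 × 355 = 710
  C-H: 8 × 419 = 3352
  O=O: 5 × 479 = 2395
  Σ(broken) = 6457 kJ
Bonds formed (products):
  C=O: 6 × 815 = 4890
  O-H: 8 × 468 = 3744
  Σ(formed) = 8634 kJ
ΔH = Σ(broken) − Σ(formed) = 6457 − 8634 = −2177 kJ

ΔH ≈ −2177 kJ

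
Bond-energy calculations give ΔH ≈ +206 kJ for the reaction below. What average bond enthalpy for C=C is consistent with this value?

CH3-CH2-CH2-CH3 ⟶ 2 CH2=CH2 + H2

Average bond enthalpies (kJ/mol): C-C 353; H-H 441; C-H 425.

D(C=C) ≈ 631 kJ/mol

Let D be the C=C bond energy.
Σ(broken) = 3×353 + 10×425 = 5309
Σ(formed) = 8×425 + 2×D + 1×441 = 3841 + 2D
ΔH = Σ(broken) − Σ(formed) = (5309) − (3841 + 2D) = +1468 − 2D
Setting this equal to +206 kJ gives 2D = 1262, so D = 631 kJ/mol.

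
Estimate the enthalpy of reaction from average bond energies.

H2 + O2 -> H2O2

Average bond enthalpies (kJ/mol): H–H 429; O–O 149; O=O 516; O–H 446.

ΔH ≈ −96 kJ

Bonds broken (reactants):
  H–H: 1 × 429 = 429
  O=O: 1 × 516 = 516
  Σ(broken) = 945 kJ
Bonds formed (products):
  O–H: 2 × 446 = 892
  O–O: 1 × 149 = 149
  Σ(formed) = 1041 kJ
ΔH = Σ(broken) − Σ(formed) = 945 − 1041 = −96 kJ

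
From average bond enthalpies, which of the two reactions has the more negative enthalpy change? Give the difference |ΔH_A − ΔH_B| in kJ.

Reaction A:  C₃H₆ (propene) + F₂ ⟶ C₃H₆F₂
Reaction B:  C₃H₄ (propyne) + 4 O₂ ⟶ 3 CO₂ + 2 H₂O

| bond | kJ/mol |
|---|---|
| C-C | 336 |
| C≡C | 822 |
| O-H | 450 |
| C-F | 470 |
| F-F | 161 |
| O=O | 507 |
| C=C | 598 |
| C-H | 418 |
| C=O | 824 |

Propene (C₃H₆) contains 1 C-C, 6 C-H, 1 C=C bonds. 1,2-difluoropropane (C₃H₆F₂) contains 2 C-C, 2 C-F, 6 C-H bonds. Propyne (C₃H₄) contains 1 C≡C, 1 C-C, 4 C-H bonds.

Reaction B, by 1369 kJ

Reaction A:
  Bonds broken (reactants):
    C-C: 1 × 336 = 336
    C-H: 6 × 418 = 2508
    C=C: 1 × 598 = 598
    F-F: 1 × 161 = 161
    Σ(broken) = 3603 kJ
  Bonds formed (products):
    C-C: 2 × 336 = 672
    C-F: 2 × 470 = 940
    C-H: 6 × 418 = 2508
    Σ(formed) = 4120 kJ
  ΔH_A = 3603 − 4120 = −517 kJ
Reaction B:
  Bonds broken (reactants):
    C≡C: 1 × 822 = 822
    C-C: 1 × 336 = 336
    C-H: 4 × 418 = 1672
    O=O: 4 × 507 = 2028
    Σ(broken) = 4858 kJ
  Bonds formed (products):
    C=O: 6 × 824 = 4944
    O-H: 4 × 450 = 1800
    Σ(formed) = 6744 kJ
  ΔH_B = 4858 − 6744 = −1886 kJ
ΔH_A − ΔH_B = +1369 kJ, so reaction B has the more negative ΔH; |ΔH_A − ΔH_B| = 1369 kJ.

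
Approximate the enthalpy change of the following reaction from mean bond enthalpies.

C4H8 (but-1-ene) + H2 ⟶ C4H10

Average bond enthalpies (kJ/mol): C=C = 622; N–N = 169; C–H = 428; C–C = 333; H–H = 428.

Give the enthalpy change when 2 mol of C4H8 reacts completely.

ΔH = −278 kJ

Bonds broken (reactants):
  C–C: 2 × 333 = 666
  C–H: 8 × 428 = 3424
  C=C: 1 × 622 = 622
  H–H: 1 × 428 = 428
  Σ(broken) = 5140 kJ
Bonds formed (products):
  C–C: 3 × 333 = 999
  C–H: 10 × 428 = 4280
  Σ(formed) = 5279 kJ
ΔH = Σ(broken) − Σ(formed) = 5140 − 5279 = −139 kJ
For 2× the reaction as written: 2 × (−139) = −278 kJ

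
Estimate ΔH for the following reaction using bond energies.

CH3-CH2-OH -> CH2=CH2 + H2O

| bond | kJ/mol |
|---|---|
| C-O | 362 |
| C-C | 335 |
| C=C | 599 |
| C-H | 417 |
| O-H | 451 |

Bonds broken (reactants):
  C-C: 1 × 335 = 335
  C-H: 5 × 417 = 2085
  C-O: 1 × 362 = 362
  O-H: 1 × 451 = 451
  Σ(broken) = 3233 kJ
Bonds formed (products):
  C-H: 4 × 417 = 1668
  C=C: 1 × 599 = 599
  O-H: 2 × 451 = 902
  Σ(formed) = 3169 kJ
ΔH = Σ(broken) − Σ(formed) = 3233 − 3169 = +64 kJ

ΔH ≈ +64 kJ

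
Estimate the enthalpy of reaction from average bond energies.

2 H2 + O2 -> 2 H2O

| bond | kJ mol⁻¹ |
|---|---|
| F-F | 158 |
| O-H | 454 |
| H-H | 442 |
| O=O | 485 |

Bonds broken (reactants):
  H-H: 2 × 442 = 884
  O=O: 1 × 485 = 485
  Σ(broken) = 1369 kJ
Bonds formed (products):
  O-H: 4 × 454 = 1816
  Σ(formed) = 1816 kJ
ΔH = Σ(broken) − Σ(formed) = 1369 − 1816 = −447 kJ

ΔH ≈ −447 kJ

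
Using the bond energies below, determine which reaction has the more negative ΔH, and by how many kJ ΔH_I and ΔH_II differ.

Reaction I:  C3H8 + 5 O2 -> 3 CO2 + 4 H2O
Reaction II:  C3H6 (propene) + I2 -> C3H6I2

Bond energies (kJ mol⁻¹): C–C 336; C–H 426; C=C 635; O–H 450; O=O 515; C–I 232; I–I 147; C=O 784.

Reaction I:
  Bonds broken (reactants):
    C–C: 2 × 336 = 672
    C–H: 8 × 426 = 3408
    O=O: 5 × 515 = 2575
    Σ(broken) = 6655 kJ
  Bonds formed (products):
    C=O: 6 × 784 = 4704
    O–H: 8 × 450 = 3600
    Σ(formed) = 8304 kJ
  ΔH_I = 6655 − 8304 = −1649 kJ
Reaction II:
  Bonds broken (reactants):
    C–C: 1 × 336 = 336
    C–H: 6 × 426 = 2556
    C=C: 1 × 635 = 635
    I–I: 1 × 147 = 147
    Σ(broken) = 3674 kJ
  Bonds formed (products):
    C–C: 2 × 336 = 672
    C–H: 6 × 426 = 2556
    C–I: 2 × 232 = 464
    Σ(formed) = 3692 kJ
  ΔH_II = 3674 − 3692 = −18 kJ
ΔH_I − ΔH_II = −1631 kJ, so reaction I has the more negative ΔH; |ΔH_I − ΔH_II| = 1631 kJ.

Reaction I, by 1631 kJ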